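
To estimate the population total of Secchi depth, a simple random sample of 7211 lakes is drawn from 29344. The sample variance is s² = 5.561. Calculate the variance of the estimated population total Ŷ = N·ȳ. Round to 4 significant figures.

500900

Var(Ŷ) = N²·Var(ȳ) = N²·(1 − n/N)·s²/n.
f = 7211/29344 = 0.24574019; Var(ȳ) = 0.75425981·5.561/7211 = 5.8167228 × 10^-4.
Var(Ŷ) = 29344² · (5.8167228 × 10^-4) = 500860.75.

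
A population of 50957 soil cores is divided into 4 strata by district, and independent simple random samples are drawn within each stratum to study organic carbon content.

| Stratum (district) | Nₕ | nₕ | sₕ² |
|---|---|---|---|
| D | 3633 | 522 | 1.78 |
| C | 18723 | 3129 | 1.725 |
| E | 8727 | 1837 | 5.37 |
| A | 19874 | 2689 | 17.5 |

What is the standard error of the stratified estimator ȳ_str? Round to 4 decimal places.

Var(ȳ_str) = Σₕ Wₕ²(1 − fₕ)sₕ²/nₕ with Wₕ = Nₕ/N, N = 50957.
D: Wₕ = 0.07129541; term = 0.07129541²·(1 − 0.14368291)·1.78/522 = 1.4842505 × 10^-5.
C: Wₕ = 0.36742744; term = 0.36742744²·(1 − 0.16712065)·1.725/3129 = 6.1988168 × 10^-5.
E: Wₕ = 0.17126204; term = 0.17126204²·(1 − 0.21049616)·5.37/1837 = 6.7692667 × 10^-5.
A: Wₕ = 0.39001511; term = 0.39001511²·(1 − 0.13530241)·17.5/2689 = 8.5600118 × 10^-4.
Sum = 0.0010005245.
SE = √(0.0010005245) = 0.0316.

0.0316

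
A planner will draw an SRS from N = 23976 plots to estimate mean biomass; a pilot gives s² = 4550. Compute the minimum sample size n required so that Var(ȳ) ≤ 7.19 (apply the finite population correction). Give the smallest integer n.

617

Without fpc, n₀ = s²/D = 4550/7.19 = 632.8234.
With fpc, (1 − n/N)·s²/n ≤ D requires n ≥ n₀/(1 + n₀/N) = 632.8234/(1 + 632.8234/23976) = 616.5502.
Rounding up, n = 617.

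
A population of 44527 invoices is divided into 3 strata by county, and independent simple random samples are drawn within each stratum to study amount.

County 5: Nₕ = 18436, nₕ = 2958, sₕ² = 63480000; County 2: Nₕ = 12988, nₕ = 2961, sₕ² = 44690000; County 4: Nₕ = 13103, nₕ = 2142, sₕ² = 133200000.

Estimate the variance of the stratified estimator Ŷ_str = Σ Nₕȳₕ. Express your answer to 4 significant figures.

Var(Ŷ_str) = Σₕ Nₕ²(1 − fₕ)sₕ²/nₕ.
County 5: 18436²·(1 − 2958/18436)·63480000/2958 = 6.12379 × 10^12.
County 2: 12988²·(1 − 2961/12988)·44690000/2961 = 1.9655552 × 10^12.
County 4: 13103²·(1 − 2142/13103)·133200000/2142 = 8.9311149 × 10^12.
Sum = 1.702046 × 10^13.

1.702 × 10^13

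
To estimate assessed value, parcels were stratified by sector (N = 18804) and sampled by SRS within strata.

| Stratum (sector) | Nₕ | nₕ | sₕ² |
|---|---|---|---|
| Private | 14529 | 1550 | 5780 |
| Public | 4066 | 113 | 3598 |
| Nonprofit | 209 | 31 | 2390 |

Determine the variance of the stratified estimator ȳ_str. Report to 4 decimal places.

Var(ȳ_str) = Σₕ Wₕ²(1 − fₕ)sₕ²/nₕ with Wₕ = Nₕ/N, N = 18804.
Private: Wₕ = 0.77265475; term = 0.77265475²·(1 − 0.10668319)·5780/1550 = 1.9887153.
Public: Wₕ = 0.21623059; term = 0.21623059²·(1 − 0.02779144)·3598/113 = 1.4473595.
Nonprofit: Wₕ = 0.01111466; term = 0.01111466²·(1 − 0.14832536)·2390/31 = 0.0081115157.
Sum = 3.4441863.

3.4442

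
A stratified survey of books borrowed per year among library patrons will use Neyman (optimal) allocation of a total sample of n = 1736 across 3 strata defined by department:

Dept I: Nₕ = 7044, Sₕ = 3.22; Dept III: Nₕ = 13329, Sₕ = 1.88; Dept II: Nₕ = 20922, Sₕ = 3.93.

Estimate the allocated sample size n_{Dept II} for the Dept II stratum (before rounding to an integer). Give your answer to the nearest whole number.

1098

Neyman allocation: nₕ = n·NₕSₕ / Σⱼ NⱼSⱼ.
Σ NⱼSⱼ = 7044·3.22 + 13329·1.88 + 20922·3.93 = 129963.66.
n_{Dept II} = 1736·20922·3.93 / 129963.66 = 1098.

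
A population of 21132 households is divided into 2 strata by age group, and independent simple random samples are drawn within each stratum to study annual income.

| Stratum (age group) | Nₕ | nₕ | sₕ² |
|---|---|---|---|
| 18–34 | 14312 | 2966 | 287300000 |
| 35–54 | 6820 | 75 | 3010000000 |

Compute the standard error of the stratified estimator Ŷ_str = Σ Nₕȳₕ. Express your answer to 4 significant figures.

Var(Ŷ_str) = Σₕ Nₕ²(1 − fₕ)sₕ²/nₕ.
18–34: 14312²·(1 − 2966/14312)·287300000/2966 = 1.5729234 × 10^13.
35–54: 6820²·(1 − 75/6820)·3010000000/75 = 1.8461695 × 10^15.
Sum = 1.8618987 × 10^15.
SE = √(1.8618987 × 10^15) = 4.315 × 10^7.

4.315 × 10^7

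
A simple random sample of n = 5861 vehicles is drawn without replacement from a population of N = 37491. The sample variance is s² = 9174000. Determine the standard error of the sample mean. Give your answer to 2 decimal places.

36.34

Under SRS without replacement, Var(ȳ) = (1 − f)·s²/n with f = n/N = 5861/37491 = 0.15633085.
Var(ȳ) = (1 − 0.15633085)·9174000/5861 = 0.84366915·1565.2619 = 1320.5632.
SE(ȳ) = √(1320.5632) = 36.34.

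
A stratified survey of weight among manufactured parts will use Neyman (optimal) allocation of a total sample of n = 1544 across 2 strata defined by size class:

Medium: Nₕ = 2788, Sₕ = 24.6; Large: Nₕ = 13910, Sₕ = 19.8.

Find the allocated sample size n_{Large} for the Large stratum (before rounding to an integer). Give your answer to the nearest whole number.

Neyman allocation: nₕ = n·NₕSₕ / Σⱼ NⱼSⱼ.
Σ NⱼSⱼ = 2788·24.6 + 13910·19.8 = 344002.8.
n_{Large} = 1544·13910·19.8 / 344002.8 = 1236.

1236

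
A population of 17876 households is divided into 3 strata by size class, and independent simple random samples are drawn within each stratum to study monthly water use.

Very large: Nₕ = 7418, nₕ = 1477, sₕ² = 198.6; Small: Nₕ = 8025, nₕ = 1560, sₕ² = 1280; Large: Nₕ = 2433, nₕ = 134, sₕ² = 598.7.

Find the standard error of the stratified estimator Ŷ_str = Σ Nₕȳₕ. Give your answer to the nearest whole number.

Var(Ŷ_str) = Σₕ Nₕ²(1 − fₕ)sₕ²/nₕ.
Very large: 7418²·(1 − 1477/7418)·198.6/1477 = 5.9257746 × 10^6.
Small: 8025²·(1 − 1560/8025)·1280/1560 = 4.2569538 × 10^7.
Large: 2433²·(1 − 134/2433)·598.7/134 = 2.499111 × 10^7.
Sum = 7.3486423 × 10^7.
SE = √(7.3486423 × 10^7) = 8572.

8572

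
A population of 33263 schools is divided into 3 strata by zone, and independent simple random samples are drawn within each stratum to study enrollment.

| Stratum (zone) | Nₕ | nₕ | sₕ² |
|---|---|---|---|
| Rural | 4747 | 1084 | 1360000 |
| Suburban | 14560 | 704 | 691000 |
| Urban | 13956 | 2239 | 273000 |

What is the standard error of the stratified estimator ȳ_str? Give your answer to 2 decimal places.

Var(ȳ_str) = Σₕ Wₕ²(1 − fₕ)sₕ²/nₕ with Wₕ = Nₕ/N, N = 33263.
Rural: Wₕ = 0.14271112; term = 0.14271112²·(1 − 0.22835475)·1360000/1084 = 19.717096.
Suburban: Wₕ = 0.43772360; term = 0.43772360²·(1 − 0.04835165)·691000/704 = 178.97065.
Urban: Wₕ = 0.41956528; term = 0.41956528²·(1 − 0.16043279)·273000/2239 = 18.020345.
Sum = 216.70809.
SE = √(216.70809) = 14.72.

14.72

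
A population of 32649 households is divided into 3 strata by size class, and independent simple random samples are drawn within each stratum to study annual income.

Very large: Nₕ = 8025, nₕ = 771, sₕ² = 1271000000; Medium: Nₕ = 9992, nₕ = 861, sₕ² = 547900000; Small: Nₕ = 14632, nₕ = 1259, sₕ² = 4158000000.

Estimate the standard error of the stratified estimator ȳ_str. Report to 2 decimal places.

866.45

Var(ȳ_str) = Σₕ Wₕ²(1 − fₕ)sₕ²/nₕ with Wₕ = Nₕ/N, N = 32649.
Very large: Wₕ = 0.24579620; term = 0.24579620²·(1 − 0.09607477)·1271000000/771 = 90027.253.
Medium: Wₕ = 0.30604306; term = 0.30604306²·(1 − 0.08616894)·547900000/861 = 54466.46.
Small: Wₕ = 0.44816074; term = 0.44816074²·(1 − 0.08604429)·4158000000/1259 = 606249.68.
Sum = 750743.39.
SE = √(750743.39) = 866.45.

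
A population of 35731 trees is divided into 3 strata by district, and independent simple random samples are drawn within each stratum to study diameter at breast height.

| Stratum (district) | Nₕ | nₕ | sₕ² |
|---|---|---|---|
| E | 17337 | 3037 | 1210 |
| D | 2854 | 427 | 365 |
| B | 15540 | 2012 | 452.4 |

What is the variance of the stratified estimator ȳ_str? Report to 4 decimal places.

0.1190

Var(ȳ_str) = Σₕ Wₕ²(1 − fₕ)sₕ²/nₕ with Wₕ = Nₕ/N, N = 35731.
E: Wₕ = 0.48520892; term = 0.48520892²·(1 − 0.17517448)·1210/3037 = 0.077367796.
D: Wₕ = 0.07987462; term = 0.07987462²·(1 − 0.14961458)·365/427 = 0.0046376545.
B: Wₕ = 0.43491646; term = 0.43491646²·(1 − 0.12947233)·452.4/2012 = 0.037024473.
Sum = 0.11902992.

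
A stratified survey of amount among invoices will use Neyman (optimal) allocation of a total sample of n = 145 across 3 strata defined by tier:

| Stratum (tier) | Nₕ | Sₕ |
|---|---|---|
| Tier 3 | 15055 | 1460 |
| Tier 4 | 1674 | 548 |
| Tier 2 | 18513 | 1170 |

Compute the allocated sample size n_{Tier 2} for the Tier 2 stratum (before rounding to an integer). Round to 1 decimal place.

70.5

Neyman allocation: nₕ = n·NₕSₕ / Σⱼ NⱼSⱼ.
Σ NⱼSⱼ = 15055·1460 + 1674·548 + 18513·1170 = 4.4557862 × 10^7.
n_{Tier 2} = 145·18513·1170 / (4.4557862 × 10^7) = 70.5.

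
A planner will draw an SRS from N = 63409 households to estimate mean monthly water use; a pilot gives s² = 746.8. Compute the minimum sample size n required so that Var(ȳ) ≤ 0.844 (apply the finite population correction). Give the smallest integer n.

873

Without fpc, n₀ = s²/D = 746.8/0.844 = 884.8341.
With fpc, (1 − n/N)·s²/n ≤ D requires n ≥ n₀/(1 + n₀/N) = 884.8341/(1 + 884.8341/63409) = 872.6567.
Rounding up, n = 873.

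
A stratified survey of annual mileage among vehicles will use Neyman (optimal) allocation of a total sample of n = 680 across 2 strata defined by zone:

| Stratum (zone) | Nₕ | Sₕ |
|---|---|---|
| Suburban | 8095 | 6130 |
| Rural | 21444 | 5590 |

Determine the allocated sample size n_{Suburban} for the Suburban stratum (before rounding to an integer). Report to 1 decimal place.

Neyman allocation: nₕ = n·NₕSₕ / Σⱼ NⱼSⱼ.
Σ NⱼSⱼ = 8095·6130 + 21444·5590 = 1.6949431 × 10^8.
n_{Suburban} = 680·8095·6130 / (1.6949431 × 10^8) = 199.1.

199.1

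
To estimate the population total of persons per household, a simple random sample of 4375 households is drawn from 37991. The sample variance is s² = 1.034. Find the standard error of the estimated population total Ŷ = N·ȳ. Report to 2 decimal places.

Var(Ŷ) = N²·Var(ȳ) = N²·(1 − n/N)·s²/n.
f = 4375/37991 = 0.11515885; Var(ȳ) = 0.88484115·1.034/4375 = 2.0912588 × 10^-4.
Var(Ŷ) = 37991² · (2.0912588 × 10^-4) = 301834.75.
SE(Ŷ) = √(301834.75) = 549.39.

549.39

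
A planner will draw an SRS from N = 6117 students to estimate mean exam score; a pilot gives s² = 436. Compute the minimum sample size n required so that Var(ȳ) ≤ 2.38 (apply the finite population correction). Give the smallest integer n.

Without fpc, n₀ = s²/D = 436/2.38 = 183.1933.
With fpc, (1 − n/N)·s²/n ≤ D requires n ≥ n₀/(1 + n₀/N) = 183.1933/(1 + 183.1933/6117) = 177.8665.
Rounding up, n = 178.

178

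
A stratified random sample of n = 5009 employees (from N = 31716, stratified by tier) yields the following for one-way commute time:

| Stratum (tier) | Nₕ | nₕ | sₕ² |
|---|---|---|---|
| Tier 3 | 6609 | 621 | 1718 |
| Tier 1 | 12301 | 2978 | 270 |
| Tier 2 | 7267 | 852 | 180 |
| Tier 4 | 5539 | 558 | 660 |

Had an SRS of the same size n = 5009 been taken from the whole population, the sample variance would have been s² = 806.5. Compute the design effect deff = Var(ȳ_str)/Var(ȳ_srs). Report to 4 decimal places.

1.1905

Var(ȳ_str) = Σ Wₕ²(1−fₕ)sₕ²/nₕ with Wₕ = Nₕ/31716:
  Tier 3: (6609/31716)²·(1−621/6609)·1718/621 = 0.10884094
  Tier 1: (12301/31716)²·(1−2978/12301)·270/2978 = 0.010336615
  Tier 2: (7267/31716)²·(1−852/7267)·180/852 = 0.0097910194
  Tier 4: (5539/31716)²·(1−558/5539)·660/558 = 0.032441492
  → Var(ȳ_str) = 0.16141007.
Var(ȳ_srs) = (1 − 5009/31716)·806.5/5009 = 0.13558138.
deff = 0.16141007 / 0.13558138 = 1.1905.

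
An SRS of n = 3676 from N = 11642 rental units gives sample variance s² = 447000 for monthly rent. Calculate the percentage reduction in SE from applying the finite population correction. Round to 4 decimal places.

17.2808

f = n/N = 3676/11642 = 0.31575331.
SE_no-fpc = √(s²/n) = 11.027219; SE_fpc = √((1−f)s²/n) = 9.1216281.
Ratio = √(1−f) = 0.82719205. Reduction = 100·(1 − 0.82719205) = 17.2808%.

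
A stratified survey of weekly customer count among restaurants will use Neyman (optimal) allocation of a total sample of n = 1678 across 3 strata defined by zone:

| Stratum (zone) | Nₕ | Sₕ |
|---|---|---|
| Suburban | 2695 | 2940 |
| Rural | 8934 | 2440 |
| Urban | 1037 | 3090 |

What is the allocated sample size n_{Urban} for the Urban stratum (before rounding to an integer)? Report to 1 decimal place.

Neyman allocation: nₕ = n·NₕSₕ / Σⱼ NⱼSⱼ.
Σ NⱼSⱼ = 2695·2940 + 8934·2440 + 1037·3090 = 3.292659 × 10^7.
n_{Urban} = 1678·1037·3090 / (3.292659 × 10^7) = 163.3.

163.3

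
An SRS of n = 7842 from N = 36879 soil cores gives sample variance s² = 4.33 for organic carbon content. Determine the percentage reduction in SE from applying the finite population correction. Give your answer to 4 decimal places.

f = n/N = 7842/36879 = 0.21264134.
SE_no-fpc = √(s²/n) = 0.02349798; SE_fpc = √((1−f)s²/n) = 0.020850517.
Ratio = √(1−f) = 0.88733233. Reduction = 100·(1 − 0.88733233) = 11.2668%.

11.2668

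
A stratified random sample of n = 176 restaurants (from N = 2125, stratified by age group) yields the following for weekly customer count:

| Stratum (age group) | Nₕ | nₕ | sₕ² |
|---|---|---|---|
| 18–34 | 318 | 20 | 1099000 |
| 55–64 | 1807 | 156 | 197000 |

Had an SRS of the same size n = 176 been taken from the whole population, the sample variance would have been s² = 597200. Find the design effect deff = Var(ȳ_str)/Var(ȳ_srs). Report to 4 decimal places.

Var(ȳ_str) = Σ Wₕ²(1−fₕ)sₕ²/nₕ with Wₕ = Nₕ/2125:
  18–34: (318/2125)²·(1−20/318)·1099000/20 = 1153.1697
  55–64: (1807/2125)²·(1−156/1807)·197000/156 = 834.31295
  → Var(ȳ_str) = 1987.4827.
Var(ȳ_srs) = (1 − 176/2125)·597200/176 = 3112.1465.
deff = 1987.4827 / 3112.1465 = 0.6386.

0.6386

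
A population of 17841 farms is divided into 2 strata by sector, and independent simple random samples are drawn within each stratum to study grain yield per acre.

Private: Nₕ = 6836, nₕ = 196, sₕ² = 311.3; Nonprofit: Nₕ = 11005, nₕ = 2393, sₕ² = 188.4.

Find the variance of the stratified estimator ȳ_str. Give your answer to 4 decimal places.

Var(ȳ_str) = Σₕ Wₕ²(1 − fₕ)sₕ²/nₕ with Wₕ = Nₕ/N, N = 17841.
Private: Wₕ = 0.38316238; term = 0.38316238²·(1 − 0.02867174)·311.3/196 = 0.22649301.
Nonprofit: Wₕ = 0.61683762; term = 0.61683762²·(1 − 0.21744662)·188.4/2393 = 0.023441958.
Sum = 0.24993497.

0.2499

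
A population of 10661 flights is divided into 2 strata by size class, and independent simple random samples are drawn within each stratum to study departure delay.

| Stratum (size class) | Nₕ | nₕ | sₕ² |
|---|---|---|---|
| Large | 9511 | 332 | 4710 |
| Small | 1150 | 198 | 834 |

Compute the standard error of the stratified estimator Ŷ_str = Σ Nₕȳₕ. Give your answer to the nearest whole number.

35258

Var(Ŷ_str) = Σₕ Nₕ²(1 − fₕ)sₕ²/nₕ.
Large: 9511²·(1 − 332/9511)·4710/332 = 1.2385239 × 10^9.
Small: 1150²·(1 − 198/1150)·834/198 = 4.6114303 × 10^6.
Sum = 1.2431353 × 10^9.
SE = √(1.2431353 × 10^9) = 35258.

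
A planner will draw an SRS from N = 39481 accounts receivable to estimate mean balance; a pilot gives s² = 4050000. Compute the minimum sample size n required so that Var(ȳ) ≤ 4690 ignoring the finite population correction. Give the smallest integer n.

Without fpc, n₀ = s²/D = 4050000/4690 = 863.5394.
Rounding up, n = 864.

864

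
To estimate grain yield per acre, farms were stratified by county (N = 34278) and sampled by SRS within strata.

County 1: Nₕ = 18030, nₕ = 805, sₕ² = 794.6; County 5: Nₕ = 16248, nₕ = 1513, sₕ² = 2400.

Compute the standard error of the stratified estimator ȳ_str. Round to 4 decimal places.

Var(ȳ_str) = Σₕ Wₕ²(1 − fₕ)sₕ²/nₕ with Wₕ = Nₕ/N, N = 34278.
County 1: Wₕ = 0.52599335; term = 0.52599335²·(1 − 0.04464781)·794.6/805 = 0.26090157.
County 5: Wₕ = 0.47400665; term = 0.47400665²·(1 − 0.09311915)·2400/1513 = 0.32321493.
Sum = 0.5841165.
SE = √(0.5841165) = 0.7643.

0.7643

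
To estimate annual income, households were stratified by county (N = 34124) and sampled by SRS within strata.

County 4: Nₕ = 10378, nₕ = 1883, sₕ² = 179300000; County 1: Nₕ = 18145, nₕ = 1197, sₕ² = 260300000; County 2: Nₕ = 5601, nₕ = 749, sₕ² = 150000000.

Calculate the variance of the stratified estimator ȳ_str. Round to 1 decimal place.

Var(ȳ_str) = Σₕ Wₕ²(1 − fₕ)sₕ²/nₕ with Wₕ = Nₕ/N, N = 34124.
County 4: Wₕ = 0.30412613; term = 0.30412613²·(1 − 0.18144151)·179300000/1883 = 7209.2013.
County 1: Wₕ = 0.53173719; term = 0.53173719²·(1 − 0.06596859)·260300000/1197 = 57429.572.
County 2: Wₕ = 0.16413668; term = 0.16413668²·(1 − 0.13372612)·150000000/749 = 4673.8626.
Sum = 69312.636.

69312.6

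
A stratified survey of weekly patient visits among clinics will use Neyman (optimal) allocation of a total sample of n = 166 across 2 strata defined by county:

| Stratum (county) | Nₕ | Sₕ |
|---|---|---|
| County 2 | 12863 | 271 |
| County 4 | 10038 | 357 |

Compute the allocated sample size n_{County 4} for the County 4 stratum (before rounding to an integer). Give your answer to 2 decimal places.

Neyman allocation: nₕ = n·NₕSₕ / Σⱼ NⱼSⱼ.
Σ NⱼSⱼ = 12863·271 + 10038·357 = 7.069439 × 10^6.
n_{County 4} = 166·10038·357 / (7.069439 × 10^6) = 84.15.

84.15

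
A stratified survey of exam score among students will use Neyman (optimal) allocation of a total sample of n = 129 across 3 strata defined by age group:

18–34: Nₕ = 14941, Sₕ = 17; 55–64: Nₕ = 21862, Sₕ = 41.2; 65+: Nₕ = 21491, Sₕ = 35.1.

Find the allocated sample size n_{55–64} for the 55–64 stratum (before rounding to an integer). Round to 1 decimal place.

60.9

Neyman allocation: nₕ = n·NₕSₕ / Σⱼ NⱼSⱼ.
Σ NⱼSⱼ = 14941·17 + 21862·41.2 + 21491·35.1 = 1.9090455 × 10^6.
n_{55–64} = 129·21862·41.2 / (1.9090455 × 10^6) = 60.9.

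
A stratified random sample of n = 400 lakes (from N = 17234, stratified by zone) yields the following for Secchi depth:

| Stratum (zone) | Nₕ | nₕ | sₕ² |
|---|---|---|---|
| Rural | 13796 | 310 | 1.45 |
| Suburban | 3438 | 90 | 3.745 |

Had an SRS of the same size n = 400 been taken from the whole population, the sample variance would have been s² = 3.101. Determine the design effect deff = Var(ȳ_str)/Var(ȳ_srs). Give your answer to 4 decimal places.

0.5999

Var(ȳ_str) = Σ Wₕ²(1−fₕ)sₕ²/nₕ with Wₕ = Nₕ/17234:
  Rural: (13796/17234)²·(1−310/13796)·1.45/310 = 0.0029300192
  Suburban: (3438/17234)²·(1−90/3438)·3.745/90 = 0.0016126067
  → Var(ȳ_str) = 0.0045426259.
Var(ȳ_srs) = (1 − 400/17234)·3.101/400 = 0.007572565.
deff = 0.0045426259 / 0.007572565 = 0.5999.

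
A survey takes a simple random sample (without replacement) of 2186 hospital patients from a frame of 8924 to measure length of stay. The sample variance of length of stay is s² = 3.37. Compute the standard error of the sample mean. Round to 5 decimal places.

Under SRS without replacement, Var(ȳ) = (1 − f)·s²/n with f = n/N = 2186/8924 = 0.24495742.
Var(ȳ) = (1 − 0.24495742)·3.37/2186 = 0.75504258·0.0015416285 = 0.0011639952.
SE(ȳ) = √(0.0011639952) = 0.03412.

0.03412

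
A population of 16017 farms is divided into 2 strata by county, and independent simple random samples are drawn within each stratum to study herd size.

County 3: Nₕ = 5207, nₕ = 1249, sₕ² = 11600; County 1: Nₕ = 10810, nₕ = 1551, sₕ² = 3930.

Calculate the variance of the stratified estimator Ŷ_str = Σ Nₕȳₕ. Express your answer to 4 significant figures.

Var(Ŷ_str) = Σₕ Nₕ²(1 − fₕ)sₕ²/nₕ.
County 3: 5207²·(1 − 1249/5207)·11600/1249 = 1.9140749 × 10^8.
County 1: 10810²·(1 − 1551/10810)·3930/1551 = 2.5361243 × 10^8.
Sum = 4.4501992 × 10^8.

4.450 × 10^8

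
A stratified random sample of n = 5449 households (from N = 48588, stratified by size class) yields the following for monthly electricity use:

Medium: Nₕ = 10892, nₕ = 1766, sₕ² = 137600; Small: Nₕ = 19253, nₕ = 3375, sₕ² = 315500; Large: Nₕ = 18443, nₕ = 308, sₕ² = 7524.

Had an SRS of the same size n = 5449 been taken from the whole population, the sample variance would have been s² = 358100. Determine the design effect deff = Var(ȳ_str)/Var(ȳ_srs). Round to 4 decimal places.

0.3230

Var(ȳ_str) = Σ Wₕ²(1−fₕ)sₕ²/nₕ with Wₕ = Nₕ/48588:
  Medium: (10892/48588)²·(1−1766/10892)·137600/1766 = 3.280634
  Small: (19253/48588)²·(1−3375/19253)·315500/3375 = 12.104915
  Large: (18443/48588)²·(1−308/18443)·7524/308 = 3.4609008
  → Var(ȳ_str) = 18.84645.
Var(ȳ_srs) = (1 − 5449/48588)·358100/5449 = 58.348348.
deff = 18.84645 / 58.348348 = 0.3230.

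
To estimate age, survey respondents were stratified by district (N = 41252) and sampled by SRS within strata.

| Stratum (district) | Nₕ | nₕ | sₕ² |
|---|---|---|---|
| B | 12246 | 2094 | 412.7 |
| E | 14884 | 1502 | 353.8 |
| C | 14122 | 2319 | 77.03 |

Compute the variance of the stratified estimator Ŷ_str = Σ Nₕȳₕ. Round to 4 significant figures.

Var(Ŷ_str) = Σₕ Nₕ²(1 − fₕ)sₕ²/nₕ.
B: 12246²·(1 − 2094/12246)·412.7/2094 = 2.450212 × 10^7.
E: 14884²·(1 − 1502/14884)·353.8/1502 = 4.6916822 × 10^7.
C: 14122²·(1 − 2319/14122)·77.03/2319 = 5.5366588 × 10^6.
Sum = 7.6955601 × 10^7.

7.696 × 10^7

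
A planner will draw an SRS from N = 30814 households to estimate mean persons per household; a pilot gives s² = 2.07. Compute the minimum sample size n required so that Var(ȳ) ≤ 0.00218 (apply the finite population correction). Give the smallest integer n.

Without fpc, n₀ = s²/D = 2.07/0.00218 = 949.5413.
With fpc, (1 − n/N)·s²/n ≤ D requires n ≥ n₀/(1 + n₀/N) = 949.5413/(1 + 949.5413/30814) = 921.1557.
Rounding up, n = 922.

922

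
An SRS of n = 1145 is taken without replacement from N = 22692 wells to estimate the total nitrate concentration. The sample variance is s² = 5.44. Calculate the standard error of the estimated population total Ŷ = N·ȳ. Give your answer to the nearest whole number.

Var(Ŷ) = N²·Var(ȳ) = N²·(1 − n/N)·s²/n.
f = 1145/22692 = 0.05045831; Var(ȳ) = 0.94954169·5.44/1145 = 0.0045113596.
Var(Ŷ) = 22692² · 0.0045113596 = 2.3230203 × 10^6.
SE(Ŷ) = √(2.3230203 × 10^6) = 1524.

1524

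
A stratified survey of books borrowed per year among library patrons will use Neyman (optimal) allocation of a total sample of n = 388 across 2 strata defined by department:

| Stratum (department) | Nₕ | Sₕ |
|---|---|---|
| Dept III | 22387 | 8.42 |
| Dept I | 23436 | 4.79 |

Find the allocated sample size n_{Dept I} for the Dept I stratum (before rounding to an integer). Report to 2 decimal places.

Neyman allocation: nₕ = n·NₕSₕ / Σⱼ NⱼSⱼ.
Σ NⱼSⱼ = 22387·8.42 + 23436·4.79 = 300756.98.
n_{Dept I} = 388·23436·4.79 / 300756.98 = 144.82.

144.82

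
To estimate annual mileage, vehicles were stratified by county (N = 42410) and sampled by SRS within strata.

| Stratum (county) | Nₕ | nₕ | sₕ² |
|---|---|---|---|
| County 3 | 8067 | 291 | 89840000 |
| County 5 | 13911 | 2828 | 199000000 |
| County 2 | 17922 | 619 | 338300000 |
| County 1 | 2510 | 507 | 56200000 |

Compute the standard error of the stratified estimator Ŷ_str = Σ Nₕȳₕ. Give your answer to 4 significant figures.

1.415 × 10^7

Var(Ŷ_str) = Σₕ Nₕ²(1 − fₕ)sₕ²/nₕ.
County 3: 8067²·(1 − 291/8067)·89840000/291 = 1.9366229 × 10^13.
County 5: 13911²·(1 − 2828/13911)·199000000/2828 = 1.0848991 × 10^13.
County 2: 17922²·(1 − 619/17922)·338300000/619 = 1.694803 × 10^14.
County 1: 2510²·(1 − 507/2510)·56200000/507 = 5.5729228 × 10^11.
Sum = 2.0025281 × 10^14.
SE = √(2.0025281 × 10^14) = 1.415 × 10^7.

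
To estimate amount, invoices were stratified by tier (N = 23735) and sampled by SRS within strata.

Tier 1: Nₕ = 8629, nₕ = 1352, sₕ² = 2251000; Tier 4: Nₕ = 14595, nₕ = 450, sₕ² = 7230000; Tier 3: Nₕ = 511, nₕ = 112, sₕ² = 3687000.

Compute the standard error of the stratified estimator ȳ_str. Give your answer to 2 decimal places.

Var(ȳ_str) = Σₕ Wₕ²(1 − fₕ)sₕ²/nₕ with Wₕ = Nₕ/N, N = 23735.
Tier 1: Wₕ = 0.36355593; term = 0.36355593²·(1 − 0.15668096)·2251000/1352 = 185.58086.
Tier 4: Wₕ = 0.61491468; term = 0.61491468²·(1 − 0.03083248)·7230000/450 = 5887.8178.
Tier 3: Wₕ = 0.02152939; term = 0.02152939²·(1 − 0.21917808)·3687000/112 = 11.914352.
Sum = 6085.313.
SE = √(6085.313) = 78.01.

78.01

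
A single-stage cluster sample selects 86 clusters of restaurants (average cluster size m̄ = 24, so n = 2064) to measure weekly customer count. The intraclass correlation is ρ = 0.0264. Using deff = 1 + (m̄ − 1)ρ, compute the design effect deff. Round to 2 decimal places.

1.61

deff = 1 + (24 − 1)·0.0264 = 1 + 0.6072 = 1.6072.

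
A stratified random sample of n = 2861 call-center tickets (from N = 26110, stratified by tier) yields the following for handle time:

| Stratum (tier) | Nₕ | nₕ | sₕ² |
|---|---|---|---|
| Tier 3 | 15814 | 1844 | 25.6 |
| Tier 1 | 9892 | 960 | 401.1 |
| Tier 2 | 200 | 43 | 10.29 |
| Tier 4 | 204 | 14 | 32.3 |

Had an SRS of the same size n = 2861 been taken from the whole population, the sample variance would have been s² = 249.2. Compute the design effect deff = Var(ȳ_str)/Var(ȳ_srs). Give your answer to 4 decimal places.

Var(ȳ_str) = Σ Wₕ²(1−fₕ)sₕ²/nₕ with Wₕ = Nₕ/26110:
  Tier 3: (15814/26110)²·(1−1844/15814)·25.6/1844 = 0.00449887
  Tier 1: (9892/26110)²·(1−960/9892)·401.1/960 = 0.054150255
  Tier 2: (200/26110)²·(1−43/200)·10.29/43 = 1.1022061 × 10^-5
  Tier 4: (204/26110)²·(1−14/204)·32.3/14 = 1.3117302 × 10^-4
  → Var(ȳ_str) = 0.05879132.
Var(ȳ_srs) = (1 − 2861/26110)·249.2/2861 = 0.077558176.
deff = 0.05879132 / 0.077558176 = 0.7580.

0.7580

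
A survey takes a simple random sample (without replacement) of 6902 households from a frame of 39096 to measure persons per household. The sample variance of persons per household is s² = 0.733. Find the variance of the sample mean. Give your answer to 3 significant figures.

8.75 × 10^-5

Under SRS without replacement, Var(ȳ) = (1 − f)·s²/n with f = n/N = 6902/39096 = 0.17653980.
Var(ȳ) = (1 − 0.17653980)·0.733/6902 = 0.82346020·1.062011 × 10^-4 = 8.745238 × 10^-5.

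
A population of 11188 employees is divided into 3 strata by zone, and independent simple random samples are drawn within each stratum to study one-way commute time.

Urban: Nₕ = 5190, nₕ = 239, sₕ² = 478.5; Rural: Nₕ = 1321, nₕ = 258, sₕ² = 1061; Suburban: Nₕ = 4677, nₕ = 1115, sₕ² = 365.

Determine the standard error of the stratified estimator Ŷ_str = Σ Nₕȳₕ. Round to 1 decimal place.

Var(Ŷ_str) = Σₕ Nₕ²(1 − fₕ)sₕ²/nₕ.
Urban: 5190²·(1 − 239/5190)·478.5/239 = 5.1445137 × 10^7.
Rural: 1321²·(1 − 258/1321)·1061/258 = 5.774731 × 10^6.
Suburban: 4677²·(1 − 1115/4677)·365/1115 = 5.4535498 × 10^6.
Sum = 6.2673418 × 10^7.
SE = √(6.2673418 × 10^7) = 7916.7.

7916.7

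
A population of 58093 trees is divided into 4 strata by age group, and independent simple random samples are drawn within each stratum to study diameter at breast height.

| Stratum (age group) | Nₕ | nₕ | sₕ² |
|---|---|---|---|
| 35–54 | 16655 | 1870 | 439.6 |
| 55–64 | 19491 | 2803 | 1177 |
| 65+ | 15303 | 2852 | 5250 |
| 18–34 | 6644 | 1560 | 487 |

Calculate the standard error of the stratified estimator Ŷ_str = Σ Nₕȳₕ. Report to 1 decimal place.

23574.5

Var(Ŷ_str) = Σₕ Nₕ²(1 − fₕ)sₕ²/nₕ.
35–54: 16655²·(1 − 1870/16655)·439.6/1870 = 5.7887133 × 10^7.
55–64: 19491²·(1 − 2803/19491)·1177/2803 = 1.3658147 × 10^8.
65+: 15303²·(1 − 2852/15303)·5250/2852 = 3.5074428 × 10^8.
18–34: 6644²·(1 − 1560/6644)·487/1560 = 1.0544829 × 10^7.
Sum = 5.5575771 × 10^8.
SE = √(5.5575771 × 10^8) = 23574.5.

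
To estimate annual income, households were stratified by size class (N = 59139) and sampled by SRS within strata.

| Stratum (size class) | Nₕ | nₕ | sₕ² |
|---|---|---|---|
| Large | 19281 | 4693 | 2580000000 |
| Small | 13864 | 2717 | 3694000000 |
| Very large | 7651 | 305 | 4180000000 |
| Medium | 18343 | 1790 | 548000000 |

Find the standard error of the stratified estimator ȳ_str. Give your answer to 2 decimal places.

592.54

Var(ȳ_str) = Σₕ Wₕ²(1 − fₕ)sₕ²/nₕ with Wₕ = Nₕ/N, N = 59139.
Large: Wₕ = 0.32602851; term = 0.32602851²·(1 − 0.24340024)·2580000000/4693 = 44212.646.
Small: Wₕ = 0.23443075; term = 0.23443075²·(1 − 0.19597519)·3694000000/2717 = 60076.67.
Very large: Wₕ = 0.12937317; term = 0.12937317²·(1 − 0.03986407)·4180000000/305 = 220240.72.
Medium: Wₕ = 0.31016757; term = 0.31016757²·(1 − 0.09758491)·548000000/1790 = 26578.267.
Sum = 351108.3.
SE = √(351108.3) = 592.54.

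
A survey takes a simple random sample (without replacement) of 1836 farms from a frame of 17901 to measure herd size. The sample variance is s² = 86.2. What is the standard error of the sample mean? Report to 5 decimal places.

0.20527

Under SRS without replacement, Var(ȳ) = (1 − f)·s²/n with f = n/N = 1836/17901 = 0.10256410.
Var(ȳ) = (1 − 0.10256410)·86.2/1836 = 0.89743590·0.046949891 = 0.042134518.
SE(ȳ) = √(0.042134518) = 0.20527.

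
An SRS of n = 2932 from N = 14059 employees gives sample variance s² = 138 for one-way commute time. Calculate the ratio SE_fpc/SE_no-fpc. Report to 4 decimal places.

0.8896

f = n/N = 2932/14059 = 0.20854968.
SE_no-fpc = √(s²/n) = 0.21694895; SE_fpc = √((1−f)s²/n) = 0.19300537.
Ratio = √(1−f) = 0.88963493.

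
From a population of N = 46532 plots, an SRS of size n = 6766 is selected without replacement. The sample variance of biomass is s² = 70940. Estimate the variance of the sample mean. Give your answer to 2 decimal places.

Under SRS without replacement, Var(ȳ) = (1 − f)·s²/n with f = n/N = 6766/46532 = 0.14540531.
Var(ȳ) = (1 − 0.14540531)·70940/6766 = 0.85459469·10.484777 = 8.9602346.

8.96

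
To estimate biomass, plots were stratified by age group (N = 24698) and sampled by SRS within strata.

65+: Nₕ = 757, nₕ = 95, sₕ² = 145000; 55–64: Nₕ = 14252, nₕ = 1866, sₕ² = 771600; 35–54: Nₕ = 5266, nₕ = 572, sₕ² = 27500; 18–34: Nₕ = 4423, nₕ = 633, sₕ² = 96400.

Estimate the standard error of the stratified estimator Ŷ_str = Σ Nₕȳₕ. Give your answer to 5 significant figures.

278390

Var(Ŷ_str) = Σₕ Nₕ²(1 − fₕ)sₕ²/nₕ.
65+: 757²·(1 − 95/757)·145000/95 = 7.6488874 × 10^8.
55–64: 14252²·(1 − 1866/14252)·771600/1866 = 7.2994051 × 10^10.
35–54: 5266²·(1 − 572/5266)·27500/572 = 1.1883944 × 10^9.
18–34: 4423²·(1 − 633/4423)·96400/633 = 2.5528745 × 10^9.
Sum = 7.7500209 × 10^10.
SE = √(7.7500209 × 10^10) = 278390.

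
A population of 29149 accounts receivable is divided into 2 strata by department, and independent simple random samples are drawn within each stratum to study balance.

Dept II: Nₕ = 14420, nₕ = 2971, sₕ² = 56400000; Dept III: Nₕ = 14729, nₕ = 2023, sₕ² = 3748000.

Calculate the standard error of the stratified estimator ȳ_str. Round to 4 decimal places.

64.0053

Var(ȳ_str) = Σₕ Wₕ²(1 − fₕ)sₕ²/nₕ with Wₕ = Nₕ/N, N = 29149.
Dept II: Wₕ = 0.49469965; term = 0.49469965²·(1 − 0.20603329)·56400000/2971 = 3688.6033.
Dept III: Wₕ = 0.50530035; term = 0.50530035²·(1 − 0.13734809)·3748000/2023 = 408.07359.
Sum = 4096.6769.
SE = √(4096.6769) = 64.0053.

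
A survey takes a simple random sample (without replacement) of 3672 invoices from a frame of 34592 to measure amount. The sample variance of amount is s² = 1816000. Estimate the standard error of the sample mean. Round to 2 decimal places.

Under SRS without replacement, Var(ȳ) = (1 − f)·s²/n with f = n/N = 3672/34592 = 0.10615171.
Var(ȳ) = (1 − 0.10615171)·1816000/3672 = 0.89384829·494.55338 = 442.05569.
SE(ȳ) = √(442.05569) = 21.03.

21.03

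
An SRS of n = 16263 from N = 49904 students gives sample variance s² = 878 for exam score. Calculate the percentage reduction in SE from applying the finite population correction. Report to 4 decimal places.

f = n/N = 16263/49904 = 0.32588570.
SE_no-fpc = √(s²/n) = 0.23235227; SE_fpc = √((1−f)s²/n) = 0.19077159.
Ratio = √(1−f) = 0.82104464. Reduction = 100·(1 − 0.82104464) = 17.8955%.

17.8955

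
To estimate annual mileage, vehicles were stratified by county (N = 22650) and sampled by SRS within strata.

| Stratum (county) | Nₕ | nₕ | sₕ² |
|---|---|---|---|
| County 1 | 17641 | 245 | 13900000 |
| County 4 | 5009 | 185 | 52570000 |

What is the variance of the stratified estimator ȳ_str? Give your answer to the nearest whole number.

Var(ȳ_str) = Σₕ Wₕ²(1 − fₕ)sₕ²/nₕ with Wₕ = Nₕ/N, N = 22650.
County 1: Wₕ = 0.77885210; term = 0.77885210²·(1 − 0.01388810)·13900000/245 = 33937.895.
County 4: Wₕ = 0.22114790; term = 0.22114790²·(1 − 0.03693352)·52570000/185 = 13384.069.
Sum = 47321.964.

47322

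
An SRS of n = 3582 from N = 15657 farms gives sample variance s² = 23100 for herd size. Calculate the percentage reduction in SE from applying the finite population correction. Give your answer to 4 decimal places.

12.1808

f = n/N = 3582/15657 = 0.22877946.
SE_no-fpc = √(s²/n) = 2.5394707; SE_fpc = √((1−f)s²/n) = 2.2301419.
Ratio = √(1−f) = 0.87819163. Reduction = 100·(1 − 0.87819163) = 12.1808%.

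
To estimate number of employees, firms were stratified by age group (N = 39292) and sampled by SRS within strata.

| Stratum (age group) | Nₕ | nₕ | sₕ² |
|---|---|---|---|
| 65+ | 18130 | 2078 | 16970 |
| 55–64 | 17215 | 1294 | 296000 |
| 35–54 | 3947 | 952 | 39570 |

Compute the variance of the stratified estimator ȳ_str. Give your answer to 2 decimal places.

42.47

Var(ȳ_str) = Σₕ Wₕ²(1 − fₕ)sₕ²/nₕ with Wₕ = Nₕ/N, N = 39292.
65+: Wₕ = 0.46141708; term = 0.46141708²·(1 − 0.11461666)·16970/2078 = 1.5394124.
55–64: Wₕ = 0.43812990; term = 0.43812990²·(1 − 0.07516701)·296000/1294 = 40.609396.
35–54: Wₕ = 0.10045302; term = 0.10045302²·(1 − 0.24119584)·39570/952 = 0.318262.
Sum = 42.46707.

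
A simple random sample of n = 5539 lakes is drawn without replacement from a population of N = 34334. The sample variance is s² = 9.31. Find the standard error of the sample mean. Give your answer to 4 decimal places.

Under SRS without replacement, Var(ȳ) = (1 − f)·s²/n with f = n/N = 5539/34334 = 0.16132696.
Var(ȳ) = (1 − 0.16132696)·9.31/5539 = 0.83867304·0.0016808088 = 0.001409649.
SE(ȳ) = √(0.001409649) = 0.0375.

0.0375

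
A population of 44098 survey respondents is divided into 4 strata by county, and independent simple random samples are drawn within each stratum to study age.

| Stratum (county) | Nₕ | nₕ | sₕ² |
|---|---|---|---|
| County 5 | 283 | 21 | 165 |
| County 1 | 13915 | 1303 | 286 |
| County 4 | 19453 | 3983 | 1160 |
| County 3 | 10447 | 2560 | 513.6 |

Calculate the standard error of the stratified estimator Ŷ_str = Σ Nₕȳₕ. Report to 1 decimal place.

Var(Ŷ_str) = Σₕ Nₕ²(1 − fₕ)sₕ²/nₕ.
County 5: 283²·(1 − 21/283)·165/21 = 582575.71.
County 1: 13915²·(1 − 1303/13915)·286/1303 = 3.8520223 × 10^7.
County 4: 19453²·(1 − 3983/19453)·1160/3983 = 8.7644483 × 10^7.
County 3: 10447²·(1 − 2560/10447)·513.6/2560 = 1.6530595 × 10^7.
Sum = 1.4327788 × 10^8.
SE = √(1.4327788 × 10^8) = 11969.9.

11969.9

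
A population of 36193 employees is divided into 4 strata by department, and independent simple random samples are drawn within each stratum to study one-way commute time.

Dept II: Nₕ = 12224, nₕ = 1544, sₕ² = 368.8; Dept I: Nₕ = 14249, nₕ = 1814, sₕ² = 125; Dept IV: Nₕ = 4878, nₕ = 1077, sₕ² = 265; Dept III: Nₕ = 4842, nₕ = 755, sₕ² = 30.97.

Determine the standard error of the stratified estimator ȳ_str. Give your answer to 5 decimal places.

0.19295

Var(ȳ_str) = Σₕ Wₕ²(1 − fₕ)sₕ²/nₕ with Wₕ = Nₕ/N, N = 36193.
Dept II: Wₕ = 0.33774487; term = 0.33774487²·(1 − 0.12630890)·368.8/1544 = 0.023805595.
Dept I: Wₕ = 0.39369491; term = 0.39369491²·(1 − 0.12730718)·125/1814 = 0.0093208118.
Dept IV: Wₕ = 0.13477744; term = 0.13477744²·(1 − 0.22078721)·265/1077 = 0.0034827369.
Dept III: Wₕ = 0.13378278; term = 0.13378278²·(1 − 0.15592730)·30.97/755 = 6.1969003 × 10^-4.
Sum = 0.037228834.
SE = √(0.037228834) = 0.19295.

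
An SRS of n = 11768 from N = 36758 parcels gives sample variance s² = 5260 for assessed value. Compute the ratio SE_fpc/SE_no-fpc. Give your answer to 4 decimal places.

f = n/N = 11768/36758 = 0.32014799.
SE_no-fpc = √(s²/n) = 0.66856178; SE_fpc = √((1−f)s²/n) = 0.55125017.
Ratio = √(1−f) = 0.82453139.

0.8245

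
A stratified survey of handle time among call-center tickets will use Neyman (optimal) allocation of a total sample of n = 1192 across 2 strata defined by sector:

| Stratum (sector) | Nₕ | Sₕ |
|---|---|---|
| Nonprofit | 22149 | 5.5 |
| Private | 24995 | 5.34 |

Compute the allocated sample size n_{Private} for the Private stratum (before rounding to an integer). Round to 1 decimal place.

Neyman allocation: nₕ = n·NₕSₕ / Σⱼ NⱼSⱼ.
Σ NⱼSⱼ = 22149·5.5 + 24995·5.34 = 255292.8.
n_{Private} = 1192·24995·5.34 / 255292.8 = 623.2.

623.2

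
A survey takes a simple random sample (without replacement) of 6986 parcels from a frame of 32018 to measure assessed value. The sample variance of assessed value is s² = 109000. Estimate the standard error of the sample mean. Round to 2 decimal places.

3.49

Under SRS without replacement, Var(ȳ) = (1 − f)·s²/n with f = n/N = 6986/32018 = 0.21818977.
Var(ȳ) = (1 − 0.21818977)·109000/6986 = 0.78181023·15.602634 = 12.198299.
SE(ȳ) = √(12.198299) = 3.49.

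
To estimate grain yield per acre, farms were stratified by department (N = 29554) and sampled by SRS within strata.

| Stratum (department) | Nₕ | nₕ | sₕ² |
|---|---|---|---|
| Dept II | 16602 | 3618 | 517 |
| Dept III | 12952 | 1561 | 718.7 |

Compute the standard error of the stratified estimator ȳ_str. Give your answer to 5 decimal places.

0.33621

Var(ȳ_str) = Σₕ Wₕ²(1 − fₕ)sₕ²/nₕ with Wₕ = Nₕ/N, N = 29554.
Dept II: Wₕ = 0.56175137; term = 0.56175137²·(1 − 0.21792555)·517/3618 = 0.035266175.
Dept III: Wₕ = 0.43824863; term = 0.43824863²·(1 − 0.12052193)·718.7/1561 = 0.077769784.
Sum = 0.11303596.
SE = √(0.11303596) = 0.33621.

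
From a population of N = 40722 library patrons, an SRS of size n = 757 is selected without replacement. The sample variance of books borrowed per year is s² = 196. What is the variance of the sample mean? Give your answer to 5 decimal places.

Under SRS without replacement, Var(ȳ) = (1 − f)·s²/n with f = n/N = 757/40722 = 0.01858946.
Var(ȳ) = (1 − 0.01858946)·196/757 = 0.98141054·0.25891678 = 0.25410365.

0.25410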